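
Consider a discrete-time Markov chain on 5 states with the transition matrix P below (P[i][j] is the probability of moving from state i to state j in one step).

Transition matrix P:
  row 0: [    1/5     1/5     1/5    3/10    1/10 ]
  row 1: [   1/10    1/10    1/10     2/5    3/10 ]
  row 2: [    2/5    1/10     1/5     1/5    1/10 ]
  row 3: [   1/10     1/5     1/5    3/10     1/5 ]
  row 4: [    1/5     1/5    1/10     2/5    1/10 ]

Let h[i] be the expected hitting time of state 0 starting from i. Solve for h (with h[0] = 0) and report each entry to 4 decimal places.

First-step conditioning: h[0] = 0; for i ≠ 0, h[i] = 1 + Σ_k P[i][k]·h[k].
  h[1] = 1 + 1/10·h[1] + 1/10·h[2] + 2/5·h[3] + 3/10·h[4]
  h[2] = 1 + 1/10·h[1] + 1/5·h[2] + 1/5·h[3] + 1/10·h[4]
  h[3] = 1 + 1/5·h[1] + 1/5·h[2] + 3/10·h[3] + 1/5·h[4]
  h[4] = 1 + 1/5·h[1] + 1/10·h[2] + 2/5·h[3] + 1/10·h[4]
Solving the 4×4 linear system over states ≠ 0 gives exactly h = [0, 12120/1991, 760/181, 11870/1991, 1010/181] (h[0] = 0 is the target).

h = [0.0000, 6.0874, 4.1989, 5.9618, 5.5801]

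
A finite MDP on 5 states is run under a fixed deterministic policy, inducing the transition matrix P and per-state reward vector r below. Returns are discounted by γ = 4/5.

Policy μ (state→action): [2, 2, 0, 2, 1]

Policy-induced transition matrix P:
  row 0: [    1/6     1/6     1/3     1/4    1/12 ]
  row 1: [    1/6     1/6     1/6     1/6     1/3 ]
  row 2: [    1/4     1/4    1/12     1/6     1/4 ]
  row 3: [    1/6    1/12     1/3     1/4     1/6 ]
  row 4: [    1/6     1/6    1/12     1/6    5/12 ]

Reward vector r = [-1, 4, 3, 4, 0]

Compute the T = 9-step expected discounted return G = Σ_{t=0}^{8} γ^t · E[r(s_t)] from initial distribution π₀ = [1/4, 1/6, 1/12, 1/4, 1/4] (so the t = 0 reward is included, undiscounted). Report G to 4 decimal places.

t=0: π = [0.2500, 0.1667, 0.0833, 0.2500, 0.2500], E[r] = 1.6667, γ^t·E[r] = 1.666667, running G = 1.666667
t=1: π = [0.1736, 0.1528, 0.2222, 0.2083, 0.2431], E[r] = 1.9375, γ^t·E[r] = 1.550000, running G = 3.216667
t=2: π = [0.1852, 0.1678, 0.1916, 0.1985, 0.2569], E[r] = 1.8547, γ^t·E[r] = 1.187037, running G = 4.403704
t=3: π = [0.1826, 0.1661, 0.1932, 0.1986, 0.2594], E[r] = 1.8560, γ^t·E[r] = 0.950272, running G = 5.353975
t=4: π = [0.1828, 0.1662, 0.1925, 0.1984, 0.2601], E[r] = 1.8533, γ^t·E[r] = 0.759123, running G = 6.113098
t=5: π = [0.1827, 0.1662, 0.1925, 0.1984, 0.2602], E[r] = 1.8532, γ^t·E[r] = 0.607248, running G = 6.720346
t=6: π = [0.1827, 0.1662, 0.1925, 0.1984, 0.2602], E[r] = 1.8531, γ^t·E[r] = 0.485776, running G = 7.206122
t=7: π = [0.1827, 0.1662, 0.1925, 0.1984, 0.2602], E[r] = 1.8531, γ^t·E[r] = 0.388619, running G = 7.594741
t=8: π = [0.1827, 0.1662, 0.1925, 0.1984, 0.2602], E[r] = 1.8531, γ^t·E[r] = 0.310895, running G = 7.905636

G = 7.9056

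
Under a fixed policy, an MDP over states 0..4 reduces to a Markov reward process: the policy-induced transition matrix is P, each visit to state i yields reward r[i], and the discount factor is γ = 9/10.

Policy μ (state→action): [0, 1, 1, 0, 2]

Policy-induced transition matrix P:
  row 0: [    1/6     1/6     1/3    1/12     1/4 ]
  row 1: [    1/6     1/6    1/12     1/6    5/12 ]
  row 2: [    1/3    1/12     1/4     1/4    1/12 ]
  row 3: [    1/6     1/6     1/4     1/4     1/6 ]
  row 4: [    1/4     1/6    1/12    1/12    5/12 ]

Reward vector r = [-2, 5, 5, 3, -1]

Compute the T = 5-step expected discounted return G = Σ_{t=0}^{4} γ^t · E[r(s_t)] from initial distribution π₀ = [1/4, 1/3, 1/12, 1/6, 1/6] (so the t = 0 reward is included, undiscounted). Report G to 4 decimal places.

G = 6.4665

t=0: π = [0.2500, 0.3333, 0.0833, 0.1667, 0.1667], E[r] = 1.9167, γ^t·E[r] = 1.916667, running G = 1.916667
t=1: π = [0.1944, 0.1597, 0.1875, 0.1528, 0.3056], E[r] = 1.5000, γ^t·E[r] = 1.350000, running G = 3.266667
t=2: π = [0.2234, 0.1510, 0.1887, 0.1534, 0.2836], E[r] = 1.4282, γ^t·E[r] = 1.156875, running G = 4.423542
t=3: π = [0.2217, 0.1509, 0.1962, 0.1529, 0.2782], E[r] = 1.4727, γ^t·E[r] = 1.073602, running G = 5.497143
t=4: π = [0.2225, 0.1503, 0.1970, 0.1541, 0.2761], E[r] = 1.4775, γ^t·E[r] = 0.969361, running G = 6.466504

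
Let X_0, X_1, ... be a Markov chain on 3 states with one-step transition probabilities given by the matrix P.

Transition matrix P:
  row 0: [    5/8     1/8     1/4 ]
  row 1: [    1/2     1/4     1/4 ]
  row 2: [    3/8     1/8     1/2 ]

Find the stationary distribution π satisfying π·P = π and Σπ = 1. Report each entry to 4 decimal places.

Balance equations π_j = Σ_i π_i·P[i][j]:
  π_0 = 5/8·π_0 + 1/2·π_1 + 3/8·π_2
  π_1 = 1/8·π_0 + 1/4·π_1 + 1/8·π_2
  normalize: π_0 + π_1 + π_2 = 1
Solving the linear system gives exactly π = [11/21, 1/7, 1/3].

π = [0.5238, 0.1429, 0.3333]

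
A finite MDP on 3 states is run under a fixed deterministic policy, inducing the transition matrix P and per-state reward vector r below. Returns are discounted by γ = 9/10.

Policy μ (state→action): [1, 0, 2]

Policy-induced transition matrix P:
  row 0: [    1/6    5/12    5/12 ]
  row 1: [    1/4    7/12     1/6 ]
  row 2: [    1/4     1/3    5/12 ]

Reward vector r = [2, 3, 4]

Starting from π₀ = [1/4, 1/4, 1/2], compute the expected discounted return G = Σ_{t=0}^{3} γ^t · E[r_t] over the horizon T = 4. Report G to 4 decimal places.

t=0: π = [0.2500, 0.2500, 0.5000], E[r] = 3.2500, γ^t·E[r] = 3.250000, running G = 3.250000
t=1: π = [0.2292, 0.4167, 0.3542], E[r] = 3.1250, γ^t·E[r] = 2.812500, running G = 6.062500
t=2: π = [0.2309, 0.4566, 0.3125], E[r] = 3.0816, γ^t·E[r] = 2.496094, running G = 8.558594
t=3: π = [0.2308, 0.4667, 0.3025], E[r] = 3.0718, γ^t·E[r] = 2.239313, running G = 10.797906

G = 10.7979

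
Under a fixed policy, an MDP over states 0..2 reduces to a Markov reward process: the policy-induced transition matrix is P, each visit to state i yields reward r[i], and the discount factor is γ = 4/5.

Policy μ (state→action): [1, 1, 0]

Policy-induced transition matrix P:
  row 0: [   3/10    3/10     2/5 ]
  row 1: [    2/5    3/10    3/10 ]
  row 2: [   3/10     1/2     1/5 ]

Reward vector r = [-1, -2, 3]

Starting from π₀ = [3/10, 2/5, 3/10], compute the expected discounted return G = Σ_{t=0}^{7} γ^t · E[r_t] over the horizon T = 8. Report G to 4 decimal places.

G = -0.6743

t=0: π = [0.3000, 0.4000, 0.3000], E[r] = -0.2000, γ^t·E[r] = -0.200000, running G = -0.200000
t=1: π = [0.3400, 0.3600, 0.3000], E[r] = -0.1600, γ^t·E[r] = -0.128000, running G = -0.328000
t=2: π = [0.3360, 0.3600, 0.3040], E[r] = -0.1440, γ^t·E[r] = -0.092160, running G = -0.420160
t=3: π = [0.3360, 0.3608, 0.3032], E[r] = -0.1480, γ^t·E[r] = -0.075776, running G = -0.495936
t=4: π = [0.3361, 0.3606, 0.3033], E[r] = -0.1475, γ^t·E[r] = -0.060424, running G = -0.556360
t=5: π = [0.3361, 0.3607, 0.3033], E[r] = -0.1475, γ^t·E[r] = -0.048345, running G = -0.604705
t=6: π = [0.3361, 0.3607, 0.3033], E[r] = -0.1475, γ^t·E[r] = -0.038677, running G = -0.643382
t=7: π = [0.3361, 0.3607, 0.3033], E[r] = -0.1475, γ^t·E[r] = -0.030942, running G = -0.674324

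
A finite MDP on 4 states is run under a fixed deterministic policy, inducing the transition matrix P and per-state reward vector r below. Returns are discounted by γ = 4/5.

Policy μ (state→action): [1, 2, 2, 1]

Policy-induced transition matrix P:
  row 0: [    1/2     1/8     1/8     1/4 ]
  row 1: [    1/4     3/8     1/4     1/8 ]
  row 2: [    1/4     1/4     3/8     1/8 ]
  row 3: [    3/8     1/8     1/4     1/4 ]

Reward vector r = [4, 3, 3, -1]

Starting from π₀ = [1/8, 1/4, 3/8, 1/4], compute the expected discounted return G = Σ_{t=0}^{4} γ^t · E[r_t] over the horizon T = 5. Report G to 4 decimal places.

t=0: π = [0.1250, 0.2500, 0.3750, 0.2500], E[r] = 2.1250, γ^t·E[r] = 2.125000, running G = 2.125000
t=1: π = [0.3125, 0.2344, 0.2813, 0.1719], E[r] = 2.6250, γ^t·E[r] = 2.100000, running G = 4.225000
t=2: π = [0.3496, 0.2188, 0.2461, 0.1855], E[r] = 2.6074, γ^t·E[r] = 1.668750, running G = 5.893750
t=3: π = [0.3606, 0.2104, 0.2371, 0.1919], E[r] = 2.5930, γ^t·E[r] = 1.327625, running G = 7.221375
t=4: π = [0.3641, 0.2072, 0.2346, 0.1941], E[r] = 2.5879, γ^t·E[r] = 1.060000, running G = 8.281375

G = 8.2814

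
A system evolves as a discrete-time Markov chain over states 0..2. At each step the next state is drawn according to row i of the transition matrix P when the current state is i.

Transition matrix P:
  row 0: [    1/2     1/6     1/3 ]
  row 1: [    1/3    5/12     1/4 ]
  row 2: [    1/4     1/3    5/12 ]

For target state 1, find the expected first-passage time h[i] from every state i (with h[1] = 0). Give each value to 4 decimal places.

h = [4.4000, 0.0000, 3.6000]

First-step conditioning: h[1] = 0; for i ≠ 1, h[i] = 1 + Σ_k P[i][k]·h[k].
  h[0] = 1 + 1/2·h[0] + 1/3·h[2]
  h[2] = 1 + 1/4·h[0] + 5/12·h[2]
Solving the 2×2 linear system over states ≠ 1 gives exactly h = [22/5, 0, 18/5] (h[1] = 0 is the target).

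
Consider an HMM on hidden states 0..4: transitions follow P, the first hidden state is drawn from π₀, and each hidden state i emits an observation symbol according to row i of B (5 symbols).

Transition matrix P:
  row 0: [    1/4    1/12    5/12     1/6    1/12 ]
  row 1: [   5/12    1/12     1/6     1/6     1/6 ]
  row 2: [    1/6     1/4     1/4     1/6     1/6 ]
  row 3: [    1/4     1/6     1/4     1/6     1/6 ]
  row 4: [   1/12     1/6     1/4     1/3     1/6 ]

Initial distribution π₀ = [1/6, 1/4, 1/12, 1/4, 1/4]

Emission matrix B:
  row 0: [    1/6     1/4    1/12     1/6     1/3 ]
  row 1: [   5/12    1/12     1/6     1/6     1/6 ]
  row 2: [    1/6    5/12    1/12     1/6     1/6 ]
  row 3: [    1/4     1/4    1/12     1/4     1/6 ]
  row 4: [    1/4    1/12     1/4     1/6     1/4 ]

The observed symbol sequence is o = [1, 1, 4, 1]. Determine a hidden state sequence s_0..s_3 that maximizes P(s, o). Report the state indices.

path = [0, 2, 0, 2]

t=0: δ = [4.167e-02, 2.083e-02, 3.472e-02, 6.250e-02, 2.083e-02]  (obs o_0=1)
t=1: δ = [3.906e-03, 8.681e-04, 7.234e-03, 2.604e-03, 8.681e-04]  ψ = [3, 3, 0, 3, 3]  (obs o_1=1)
t=2: δ = [4.019e-04, 3.014e-04, 3.014e-04, 2.009e-04, 3.014e-04]  ψ = [2, 2, 2, 2, 2]  (obs o_2=4)
t=3: δ = [3.140e-05, 6.279e-06, 6.977e-05, 2.512e-05, 4.186e-06]  ψ = [1, 2, 0, 4, 1]  (obs o_3=1)
backtrack: best end state = 2; path = [0, 2, 0, 2]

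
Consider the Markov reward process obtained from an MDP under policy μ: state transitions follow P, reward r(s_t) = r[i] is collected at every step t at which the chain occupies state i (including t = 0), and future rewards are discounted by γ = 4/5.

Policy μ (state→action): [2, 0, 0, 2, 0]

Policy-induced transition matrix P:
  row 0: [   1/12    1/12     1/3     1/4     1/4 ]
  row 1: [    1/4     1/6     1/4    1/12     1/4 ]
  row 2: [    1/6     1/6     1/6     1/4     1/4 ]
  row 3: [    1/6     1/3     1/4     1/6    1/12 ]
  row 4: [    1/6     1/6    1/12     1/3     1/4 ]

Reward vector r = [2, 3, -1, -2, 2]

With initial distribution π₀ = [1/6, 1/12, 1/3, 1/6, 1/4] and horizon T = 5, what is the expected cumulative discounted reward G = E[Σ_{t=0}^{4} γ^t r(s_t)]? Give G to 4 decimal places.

G = 1.9902

t=0: π = [0.1667, 0.0833, 0.3333, 0.1667, 0.2500], E[r] = 0.4167, γ^t·E[r] = 0.416667, running G = 0.416667
t=1: π = [0.1597, 0.1806, 0.1944, 0.2431, 0.2222], E[r] = 0.6250, γ^t·E[r] = 0.500000, running G = 0.916667
t=2: π = [0.1684, 0.1939, 0.2101, 0.2182, 0.2095], E[r] = 0.6910, γ^t·E[r] = 0.442222, running G = 1.358889
t=3: π = [0.1688, 0.1890, 0.2116, 0.2170, 0.2136], E[r] = 0.6863, γ^t·E[r] = 0.351383, running G = 1.710272
t=4: π = [0.1684, 0.1888, 0.2108, 0.2182, 0.2138], E[r] = 0.6834, γ^t·E[r] = 0.279918, running G = 1.990189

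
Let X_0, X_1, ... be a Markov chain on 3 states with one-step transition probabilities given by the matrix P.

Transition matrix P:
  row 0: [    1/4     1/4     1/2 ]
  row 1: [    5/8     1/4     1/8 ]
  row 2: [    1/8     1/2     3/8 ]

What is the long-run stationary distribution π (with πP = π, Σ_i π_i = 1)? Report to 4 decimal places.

π = [0.3333, 0.3333, 0.3333]

Balance equations π_j = Σ_i π_i·P[i][j]:
  π_0 = 1/4·π_0 + 5/8·π_1 + 1/8·π_2
  π_1 = 1/4·π_0 + 1/4·π_1 + 1/2·π_2
  normalize: π_0 + π_1 + π_2 = 1
Solving the linear system gives exactly π = [1/3, 1/3, 1/3].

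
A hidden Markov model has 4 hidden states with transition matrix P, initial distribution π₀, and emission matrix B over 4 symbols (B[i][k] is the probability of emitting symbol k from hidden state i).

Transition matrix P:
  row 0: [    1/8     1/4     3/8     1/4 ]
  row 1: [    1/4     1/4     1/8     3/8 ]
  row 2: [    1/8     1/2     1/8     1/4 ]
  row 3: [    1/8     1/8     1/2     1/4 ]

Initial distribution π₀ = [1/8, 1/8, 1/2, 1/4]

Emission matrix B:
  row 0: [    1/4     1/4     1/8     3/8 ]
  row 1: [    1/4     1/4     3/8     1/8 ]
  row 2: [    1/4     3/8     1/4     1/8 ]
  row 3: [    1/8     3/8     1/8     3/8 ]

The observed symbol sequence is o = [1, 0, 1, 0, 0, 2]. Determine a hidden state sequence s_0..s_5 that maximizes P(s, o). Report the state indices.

path = [2, 1, 3, 2, 1, 1]

t=0: δ = [3.125e-02, 3.125e-02, 1.875e-01, 9.375e-02]  (obs o_0=1)
t=1: δ = [5.859e-03, 2.344e-02, 1.172e-02, 5.859e-03]  ψ = [2, 2, 3, 2]  (obs o_1=0)
t=2: δ = [1.465e-03, 1.465e-03, 1.099e-03, 3.296e-03]  ψ = [1, 1, 1, 1]  (obs o_2=1)
t=3: δ = [1.030e-04, 1.373e-04, 4.120e-04, 1.030e-04]  ψ = [3, 2, 3, 3]  (obs o_3=0)
t=4: δ = [1.287e-05, 5.150e-05, 1.287e-05, 1.287e-05]  ψ = [2, 2, 2, 2]  (obs o_4=0)
t=5: δ = [1.609e-06, 4.828e-06, 1.609e-06, 2.414e-06]  ψ = [1, 1, 1, 1]  (obs o_5=2)
backtrack: best end state = 1; path = [2, 1, 3, 2, 1, 1]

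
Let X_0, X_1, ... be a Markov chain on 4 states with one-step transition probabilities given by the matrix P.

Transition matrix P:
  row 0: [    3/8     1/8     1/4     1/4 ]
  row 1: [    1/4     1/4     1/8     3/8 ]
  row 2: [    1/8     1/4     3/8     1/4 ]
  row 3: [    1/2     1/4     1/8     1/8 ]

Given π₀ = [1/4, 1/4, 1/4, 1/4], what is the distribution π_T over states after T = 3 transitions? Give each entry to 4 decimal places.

π = [0.3247, 0.2095, 0.2202, 0.2456]

t=0: π = [0.2500, 0.2500, 0.2500, 0.2500]
t=1: π = [0.3125, 0.2188, 0.2188, 0.2500]
t=2: π = [0.3242, 0.2109, 0.2188, 0.2461]
t=3: π = [0.3247, 0.2095, 0.2202, 0.2456]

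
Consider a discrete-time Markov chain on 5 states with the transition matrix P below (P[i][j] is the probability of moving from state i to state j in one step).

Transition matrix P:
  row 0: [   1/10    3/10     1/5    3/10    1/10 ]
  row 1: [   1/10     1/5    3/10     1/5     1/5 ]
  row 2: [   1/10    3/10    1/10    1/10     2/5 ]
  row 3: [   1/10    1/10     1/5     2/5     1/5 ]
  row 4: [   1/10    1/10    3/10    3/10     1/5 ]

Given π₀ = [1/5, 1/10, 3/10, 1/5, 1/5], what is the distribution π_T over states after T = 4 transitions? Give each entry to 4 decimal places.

π = [0.1000, 0.1820, 0.2200, 0.2643, 0.2337]

t=0: π = [0.2000, 0.1000, 0.3000, 0.2000, 0.2000]
t=1: π = [0.1000, 0.2100, 0.2000, 0.2500, 0.2400]
t=2: π = [0.1000, 0.1810, 0.2250, 0.2640, 0.2300]
t=3: π = [0.1000, 0.1831, 0.2186, 0.2633, 0.2350]
t=4: π = [0.1000, 0.1820, 0.2200, 0.2643, 0.2337]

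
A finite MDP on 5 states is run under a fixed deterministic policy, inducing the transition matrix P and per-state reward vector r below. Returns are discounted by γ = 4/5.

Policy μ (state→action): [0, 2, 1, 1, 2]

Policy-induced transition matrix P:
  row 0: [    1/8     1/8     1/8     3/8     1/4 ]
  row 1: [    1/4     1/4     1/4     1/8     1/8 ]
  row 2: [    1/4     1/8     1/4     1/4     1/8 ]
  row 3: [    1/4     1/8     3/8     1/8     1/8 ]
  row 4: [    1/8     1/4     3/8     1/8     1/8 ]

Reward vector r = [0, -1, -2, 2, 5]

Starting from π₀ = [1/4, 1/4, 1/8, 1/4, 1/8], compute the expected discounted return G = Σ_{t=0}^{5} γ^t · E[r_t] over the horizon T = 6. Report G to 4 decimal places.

G = 1.8974

t=0: π = [0.2500, 0.2500, 0.1250, 0.2500, 0.1250], E[r] = 0.6250, γ^t·E[r] = 0.625000, running G = 0.625000
t=1: π = [0.2031, 0.1719, 0.2656, 0.2031, 0.1563], E[r] = 0.4844, γ^t·E[r] = 0.387500, running G = 1.012500
t=2: π = [0.2051, 0.1660, 0.2695, 0.2090, 0.1504], E[r] = 0.4648, γ^t·E[r] = 0.297500, running G = 1.310000
t=3: π = [0.2056, 0.1646, 0.2693, 0.2100, 0.1506], E[r] = 0.4700, γ^t·E[r] = 0.240625, running G = 1.550625
t=4: π = [0.2055, 0.1644, 0.2694, 0.2101, 0.1507], E[r] = 0.4704, γ^t·E[r] = 0.192688, running G = 1.743313
t=5: π = [0.2055, 0.1644, 0.2694, 0.2100, 0.1507], E[r] = 0.4703, γ^t·E[r] = 0.154108, running G = 1.897420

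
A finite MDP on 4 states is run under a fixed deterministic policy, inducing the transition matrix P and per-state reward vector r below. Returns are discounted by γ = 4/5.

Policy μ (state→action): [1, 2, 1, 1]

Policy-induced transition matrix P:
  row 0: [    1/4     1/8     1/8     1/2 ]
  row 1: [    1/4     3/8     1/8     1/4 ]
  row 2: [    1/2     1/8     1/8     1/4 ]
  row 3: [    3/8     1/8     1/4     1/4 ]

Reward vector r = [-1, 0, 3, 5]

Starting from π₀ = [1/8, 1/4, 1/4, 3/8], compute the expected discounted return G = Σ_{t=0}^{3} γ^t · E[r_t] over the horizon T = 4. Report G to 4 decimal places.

G = 5.8720

t=0: π = [0.1250, 0.2500, 0.2500, 0.3750], E[r] = 2.5000, γ^t·E[r] = 2.500000, running G = 2.500000
t=1: π = [0.3594, 0.1875, 0.1719, 0.2813], E[r] = 1.5625, γ^t·E[r] = 1.250000, running G = 3.750000
t=2: π = [0.3281, 0.1719, 0.1602, 0.3398], E[r] = 1.8516, γ^t·E[r] = 1.185000, running G = 4.935000
t=3: π = [0.3325, 0.1680, 0.1675, 0.3320], E[r] = 1.8301, γ^t·E[r] = 0.937000, running G = 5.872000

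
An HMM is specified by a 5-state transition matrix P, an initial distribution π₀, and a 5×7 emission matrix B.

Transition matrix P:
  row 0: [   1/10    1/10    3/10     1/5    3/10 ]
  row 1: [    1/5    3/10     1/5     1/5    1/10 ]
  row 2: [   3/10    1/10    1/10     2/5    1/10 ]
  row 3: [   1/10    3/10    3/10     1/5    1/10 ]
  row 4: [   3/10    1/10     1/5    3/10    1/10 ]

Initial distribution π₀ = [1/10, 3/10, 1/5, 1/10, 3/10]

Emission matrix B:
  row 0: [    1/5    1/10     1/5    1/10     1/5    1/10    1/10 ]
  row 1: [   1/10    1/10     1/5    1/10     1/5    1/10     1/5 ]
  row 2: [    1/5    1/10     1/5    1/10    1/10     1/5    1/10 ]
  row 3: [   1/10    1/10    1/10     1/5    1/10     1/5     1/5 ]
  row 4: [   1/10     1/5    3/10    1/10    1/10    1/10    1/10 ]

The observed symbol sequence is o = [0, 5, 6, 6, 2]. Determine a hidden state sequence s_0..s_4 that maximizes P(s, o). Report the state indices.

t=0: δ = [2.000e-02, 3.000e-02, 4.000e-02, 1.000e-02, 3.000e-02]  (obs o_0=0)
t=1: δ = [1.200e-03, 9.000e-04, 1.200e-03, 3.200e-03, 6.000e-04]  ψ = [2, 1, 0, 2, 0]  (obs o_1=5)
t=2: δ = [3.600e-05, 1.920e-04, 9.600e-05, 1.280e-04, 3.600e-05]  ψ = [2, 3, 3, 3, 0]  (obs o_2=6)
t=3: δ = [3.840e-06, 1.152e-05, 3.840e-06, 7.680e-06, 1.920e-06]  ψ = [1, 1, 1, 1, 1]  (obs o_3=6)
t=4: δ = [4.608e-07, 6.912e-07, 4.608e-07, 2.304e-07, 3.456e-07]  ψ = [1, 1, 1, 1, 0]  (obs o_4=2)
backtrack: best end state = 1; path = [2, 3, 1, 1, 1]

path = [2, 3, 1, 1, 1]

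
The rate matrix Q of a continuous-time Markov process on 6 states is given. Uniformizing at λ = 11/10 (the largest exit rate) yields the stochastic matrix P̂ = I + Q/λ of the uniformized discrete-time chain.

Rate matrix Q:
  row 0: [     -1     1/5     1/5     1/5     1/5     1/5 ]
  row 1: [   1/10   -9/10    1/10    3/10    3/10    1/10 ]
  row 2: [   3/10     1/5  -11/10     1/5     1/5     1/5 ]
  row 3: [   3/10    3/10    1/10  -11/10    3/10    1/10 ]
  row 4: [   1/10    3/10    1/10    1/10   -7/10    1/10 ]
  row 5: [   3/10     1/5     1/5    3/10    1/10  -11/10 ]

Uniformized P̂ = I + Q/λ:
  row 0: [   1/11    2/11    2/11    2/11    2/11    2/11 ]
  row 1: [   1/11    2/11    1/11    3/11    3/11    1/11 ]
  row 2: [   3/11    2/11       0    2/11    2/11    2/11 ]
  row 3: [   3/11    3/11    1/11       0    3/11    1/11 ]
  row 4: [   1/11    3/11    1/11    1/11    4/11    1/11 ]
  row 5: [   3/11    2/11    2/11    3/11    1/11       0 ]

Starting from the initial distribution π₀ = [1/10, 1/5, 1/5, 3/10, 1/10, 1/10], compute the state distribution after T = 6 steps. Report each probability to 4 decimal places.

π = [0.1582, 0.2193, 0.1053, 0.1594, 0.2526, 0.1053]

t=0: π = [0.1000, 0.2000, 0.2000, 0.3000, 0.1000, 0.1000]
t=1: π = [0.2000, 0.2182, 0.0909, 0.1455, 0.2364, 0.1091]
t=2: π = [0.1537, 0.2165, 0.1107, 0.1636, 0.2479, 0.1074]
t=3: π = [0.1603, 0.2192, 0.1046, 0.1590, 0.2517, 0.1052]
t=4: π = [0.1580, 0.2192, 0.1055, 0.1595, 0.2524, 0.1054]
t=5: π = [0.1583, 0.2193, 0.1053, 0.1594, 0.2525, 0.1053]
t=6: π = [0.1582, 0.2193, 0.1053, 0.1594, 0.2526, 0.1053]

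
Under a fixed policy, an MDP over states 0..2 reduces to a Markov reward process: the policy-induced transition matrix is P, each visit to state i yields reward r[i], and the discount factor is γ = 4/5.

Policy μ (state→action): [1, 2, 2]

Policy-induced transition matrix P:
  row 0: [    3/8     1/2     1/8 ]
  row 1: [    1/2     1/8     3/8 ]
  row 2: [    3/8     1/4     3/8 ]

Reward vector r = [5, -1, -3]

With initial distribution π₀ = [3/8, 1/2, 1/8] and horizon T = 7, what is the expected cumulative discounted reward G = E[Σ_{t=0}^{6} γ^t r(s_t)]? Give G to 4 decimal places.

G = 3.8725

t=0: π = [0.3750, 0.5000, 0.1250], E[r] = 1.0000, γ^t·E[r] = 1.000000, running G = 1.000000
t=1: π = [0.4375, 0.2813, 0.2813], E[r] = 1.0625, γ^t·E[r] = 0.850000, running G = 1.850000
t=2: π = [0.4102, 0.3242, 0.2656], E[r] = 0.9297, γ^t·E[r] = 0.595000, running G = 2.445000
t=3: π = [0.4155, 0.3120, 0.2725], E[r] = 0.9482, γ^t·E[r] = 0.485500, running G = 2.930500
t=4: π = [0.4140, 0.3149, 0.2711], E[r] = 0.9418, γ^t·E[r] = 0.385750, running G = 3.316250
t=5: π = [0.4144, 0.3141, 0.2715], E[r] = 0.9432, γ^t·E[r] = 0.309055, running G = 3.625305
t=6: π = [0.4143, 0.3143, 0.2714], E[r] = 0.9428, γ^t·E[r] = 0.247146, running G = 3.872451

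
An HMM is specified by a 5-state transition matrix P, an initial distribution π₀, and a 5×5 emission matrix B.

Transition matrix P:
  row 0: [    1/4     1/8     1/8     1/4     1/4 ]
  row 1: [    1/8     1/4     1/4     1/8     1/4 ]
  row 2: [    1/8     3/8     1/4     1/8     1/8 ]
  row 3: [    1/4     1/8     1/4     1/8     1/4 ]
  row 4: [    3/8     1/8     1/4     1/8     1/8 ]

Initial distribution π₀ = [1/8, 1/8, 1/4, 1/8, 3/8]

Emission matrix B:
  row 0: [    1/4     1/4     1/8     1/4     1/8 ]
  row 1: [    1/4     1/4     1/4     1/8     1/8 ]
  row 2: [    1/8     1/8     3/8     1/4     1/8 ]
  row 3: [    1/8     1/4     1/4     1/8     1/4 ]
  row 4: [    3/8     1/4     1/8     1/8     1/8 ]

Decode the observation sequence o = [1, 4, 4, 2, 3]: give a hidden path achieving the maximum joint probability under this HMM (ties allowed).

path = [4, 0, 3, 2, 2]

t=0: δ = [3.125e-02, 3.125e-02, 3.125e-02, 3.125e-02, 9.375e-02]  (obs o_0=1)
t=1: δ = [4.395e-03, 1.465e-03, 2.930e-03, 2.930e-03, 1.465e-03]  ψ = [4, 2, 4, 4, 4]  (obs o_1=4)
t=2: δ = [1.373e-04, 1.373e-04, 9.155e-05, 2.747e-04, 1.373e-04]  ψ = [0, 2, 2, 0, 0]  (obs o_2=4)
t=3: δ = [8.583e-06, 8.583e-06, 2.575e-05, 8.583e-06, 8.583e-06]  ψ = [3, 1, 3, 0, 3]  (obs o_3=2)
t=4: δ = [8.047e-07, 1.207e-06, 1.609e-06, 4.023e-07, 4.023e-07]  ψ = [2, 2, 2, 2, 2]  (obs o_4=3)
backtrack: best end state = 2; path = [4, 0, 3, 2, 2]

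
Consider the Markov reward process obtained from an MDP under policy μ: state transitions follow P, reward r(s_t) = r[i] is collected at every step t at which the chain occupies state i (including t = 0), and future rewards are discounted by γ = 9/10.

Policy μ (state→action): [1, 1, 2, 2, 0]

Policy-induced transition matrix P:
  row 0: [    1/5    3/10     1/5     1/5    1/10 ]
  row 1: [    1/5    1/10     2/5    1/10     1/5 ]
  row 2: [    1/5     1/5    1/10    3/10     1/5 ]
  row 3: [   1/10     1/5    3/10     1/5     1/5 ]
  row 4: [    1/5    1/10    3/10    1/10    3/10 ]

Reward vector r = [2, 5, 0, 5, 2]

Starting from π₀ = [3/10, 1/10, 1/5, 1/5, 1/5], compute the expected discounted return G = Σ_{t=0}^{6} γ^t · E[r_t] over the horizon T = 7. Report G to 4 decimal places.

G = 13.5359

t=0: π = [0.3000, 0.1000, 0.2000, 0.2000, 0.2000], E[r] = 2.5000, γ^t·E[r] = 2.500000, running G = 2.500000
t=1: π = [0.1800, 0.2000, 0.2400, 0.1900, 0.1900], E[r] = 2.6900, γ^t·E[r] = 2.421000, running G = 4.921000
t=2: π = [0.1810, 0.1790, 0.2540, 0.1850, 0.2010], E[r] = 2.5840, γ^t·E[r] = 2.093040, running G = 7.014040
t=3: π = [0.1815, 0.1801, 0.2490, 0.1874, 0.2020], E[r] = 2.6045, γ^t·E[r] = 1.898681, running G = 8.912721
t=4: π = [0.1813, 0.1799, 0.2501, 0.1867, 0.2021], E[r] = 2.5998, γ^t·E[r] = 1.705709, running G = 10.618430
t=5: π = [0.1813, 0.1799, 0.2499, 0.1868, 0.2021], E[r] = 2.6005, γ^t·E[r] = 1.535563, running G = 12.153993
t=6: π = [0.1813, 0.1799, 0.2499, 0.1868, 0.2021], E[r] = 2.6004, γ^t·E[r] = 1.381946, running G = 13.535939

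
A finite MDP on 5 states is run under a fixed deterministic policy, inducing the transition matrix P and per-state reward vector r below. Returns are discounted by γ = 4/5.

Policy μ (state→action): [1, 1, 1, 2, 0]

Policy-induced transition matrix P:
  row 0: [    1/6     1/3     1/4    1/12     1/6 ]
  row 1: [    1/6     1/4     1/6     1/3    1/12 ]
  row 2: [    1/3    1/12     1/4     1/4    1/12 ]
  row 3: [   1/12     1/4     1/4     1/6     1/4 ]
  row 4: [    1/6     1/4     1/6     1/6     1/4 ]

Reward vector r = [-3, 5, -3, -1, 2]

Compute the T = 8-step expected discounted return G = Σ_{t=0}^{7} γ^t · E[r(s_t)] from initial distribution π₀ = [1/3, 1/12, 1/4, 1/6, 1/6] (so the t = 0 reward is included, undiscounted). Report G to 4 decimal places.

G = -1.0106

t=0: π = [0.3333, 0.0833, 0.2500, 0.1667, 0.1667], E[r] = -1.1667, γ^t·E[r] = -1.166667, running G = -1.166667
t=1: π = [0.1944, 0.2361, 0.2292, 0.1736, 0.1667], E[r] = 0.0694, γ^t·E[r] = 0.055556, running G = -1.111111
t=2: π = [0.1904, 0.2280, 0.2164, 0.2089, 0.1563], E[r] = 0.0231, γ^t·E[r] = 0.014815, running G = -1.096296
t=3: π = [0.1853, 0.2298, 0.2180, 0.2068, 0.1601], E[r] = 0.0523, γ^t·E[r] = 0.026790, running G = -1.069506
t=4: π = [0.1858, 0.2291, 0.2175, 0.2077, 0.1599], E[r] = 0.0479, γ^t·E[r] = 0.019630, running G = -1.049877
t=5: π = [0.1856, 0.2292, 0.2176, 0.2075, 0.1601], E[r] = 0.0492, γ^t·E[r] = 0.016132, running G = -1.033744
t=6: π = [0.1856, 0.2292, 0.2176, 0.2075, 0.1601], E[r] = 0.0490, γ^t·E[r] = 0.012852, running G = -1.020892
t=7: π = [0.1856, 0.2292, 0.2176, 0.2075, 0.1601], E[r] = 0.0491, γ^t·E[r] = 0.010294, running G = -1.010598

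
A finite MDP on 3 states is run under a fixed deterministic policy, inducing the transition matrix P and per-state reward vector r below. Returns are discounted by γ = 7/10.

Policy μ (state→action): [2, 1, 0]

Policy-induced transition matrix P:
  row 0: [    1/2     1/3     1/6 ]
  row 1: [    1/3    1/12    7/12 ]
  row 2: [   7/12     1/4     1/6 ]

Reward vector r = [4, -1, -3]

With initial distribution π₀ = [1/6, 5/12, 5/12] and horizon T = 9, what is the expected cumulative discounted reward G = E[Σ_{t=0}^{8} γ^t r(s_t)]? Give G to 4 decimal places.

G = 0.7997

t=0: π = [0.1667, 0.4167, 0.4167], E[r] = -1.0000, γ^t·E[r] = -1.000000, running G = -1.000000
t=1: π = [0.4653, 0.1944, 0.3403], E[r] = 0.6458, γ^t·E[r] = 0.452083, running G = -0.547917
t=2: π = [0.4959, 0.2564, 0.2477], E[r] = 0.9844, γ^t·E[r] = 0.482344, running G = -0.065573
t=3: π = [0.4779, 0.2486, 0.2735], E[r] = 0.8426, γ^t·E[r] = 0.289009, running G = 0.223436
t=4: π = [0.4814, 0.2484, 0.2703], E[r] = 0.8663, γ^t·E[r] = 0.207995, running G = 0.431431
t=5: π = [0.4811, 0.2487, 0.2702], E[r] = 0.8653, γ^t·E[r] = 0.145428, running G = 0.576859
t=6: π = [0.4811, 0.2486, 0.2703], E[r] = 0.8647, γ^t·E[r] = 0.101732, running G = 0.678592
t=7: π = [0.4811, 0.2486, 0.2703], E[r] = 0.8649, γ^t·E[r] = 0.071227, running G = 0.749819
t=8: π = [0.4811, 0.2486, 0.2703], E[r] = 0.8649, γ^t·E[r] = 0.049858, running G = 0.799677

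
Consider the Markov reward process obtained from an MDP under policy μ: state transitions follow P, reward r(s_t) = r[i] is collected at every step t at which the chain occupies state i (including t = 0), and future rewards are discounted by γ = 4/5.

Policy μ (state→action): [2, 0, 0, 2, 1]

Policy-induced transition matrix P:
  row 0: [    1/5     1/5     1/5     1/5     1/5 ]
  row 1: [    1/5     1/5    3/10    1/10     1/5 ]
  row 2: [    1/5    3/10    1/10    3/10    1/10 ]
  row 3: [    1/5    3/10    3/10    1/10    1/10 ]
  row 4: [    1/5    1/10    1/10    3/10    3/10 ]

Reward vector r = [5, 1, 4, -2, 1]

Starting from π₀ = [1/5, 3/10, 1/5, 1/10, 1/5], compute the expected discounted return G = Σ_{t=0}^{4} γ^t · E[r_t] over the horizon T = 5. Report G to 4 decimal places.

t=0: π = [0.2000, 0.3000, 0.2000, 0.1000, 0.2000], E[r] = 2.1000, γ^t·E[r] = 2.100000, running G = 2.100000
t=1: π = [0.2000, 0.2100, 0.2000, 0.2000, 0.1900], E[r] = 1.8000, γ^t·E[r] = 1.440000, running G = 3.540000
t=2: π = [0.2000, 0.2210, 0.2020, 0.1980, 0.1790], E[r] = 1.8120, γ^t·E[r] = 1.159680, running G = 4.699680
t=3: π = [0.2000, 0.2221, 0.2038, 0.1962, 0.1779], E[r] = 1.8228, γ^t·E[r] = 0.933274, running G = 5.632954
t=4: π = [0.2000, 0.2222, 0.2037, 0.1963, 0.1778], E[r] = 1.8220, γ^t·E[r] = 0.746275, running G = 6.379228

G = 6.3792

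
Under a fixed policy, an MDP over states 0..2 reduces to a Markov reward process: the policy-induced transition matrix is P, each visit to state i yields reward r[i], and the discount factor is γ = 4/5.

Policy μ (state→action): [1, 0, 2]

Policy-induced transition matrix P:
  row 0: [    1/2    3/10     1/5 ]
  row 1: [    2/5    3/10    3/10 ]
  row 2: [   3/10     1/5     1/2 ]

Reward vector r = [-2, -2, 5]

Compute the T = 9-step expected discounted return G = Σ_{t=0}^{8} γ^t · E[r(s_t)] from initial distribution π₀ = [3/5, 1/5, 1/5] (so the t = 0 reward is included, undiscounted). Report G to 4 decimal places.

t=0: π = [0.6000, 0.2000, 0.2000], E[r] = -0.6000, γ^t·E[r] = -0.600000, running G = -0.600000
t=1: π = [0.4400, 0.2800, 0.2800], E[r] = -0.0400, γ^t·E[r] = -0.032000, running G = -0.632000
t=2: π = [0.4160, 0.2720, 0.3120], E[r] = 0.1840, γ^t·E[r] = 0.117760, running G = -0.514240
t=3: π = [0.4104, 0.2688, 0.3208], E[r] = 0.2456, γ^t·E[r] = 0.125747, running G = -0.388493
t=4: π = [0.4090, 0.2679, 0.3231], E[r] = 0.2618, γ^t·E[r] = 0.107250, running G = -0.281243
t=5: π = [0.4086, 0.2677, 0.3237], E[r] = 0.2661, γ^t·E[r] = 0.087194, running G = -0.194049
t=6: π = [0.4085, 0.2676, 0.3239], E[r] = 0.2672, γ^t·E[r] = 0.070048, running G = -0.124001
t=7: π = [0.4085, 0.2676, 0.3239], E[r] = 0.2675, γ^t·E[r] = 0.056099, running G = -0.067902
t=8: π = [0.4085, 0.2676, 0.3239], E[r] = 0.2676, γ^t·E[r] = 0.044892, running G = -0.023010

G = -0.0230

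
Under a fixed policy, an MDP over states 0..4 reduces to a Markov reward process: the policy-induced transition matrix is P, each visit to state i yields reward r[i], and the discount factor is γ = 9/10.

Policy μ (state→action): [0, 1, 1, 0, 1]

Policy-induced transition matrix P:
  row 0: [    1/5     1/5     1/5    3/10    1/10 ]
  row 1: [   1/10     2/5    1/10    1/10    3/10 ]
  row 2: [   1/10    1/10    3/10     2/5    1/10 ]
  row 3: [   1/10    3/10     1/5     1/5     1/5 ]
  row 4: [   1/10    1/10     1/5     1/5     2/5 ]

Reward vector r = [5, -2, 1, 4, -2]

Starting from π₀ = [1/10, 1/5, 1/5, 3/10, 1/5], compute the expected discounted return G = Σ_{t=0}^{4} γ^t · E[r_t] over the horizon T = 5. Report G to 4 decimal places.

t=0: π = [0.1000, 0.2000, 0.2000, 0.3000, 0.2000], E[r] = 1.1000, γ^t·E[r] = 1.100000, running G = 1.100000
t=1: π = [0.1100, 0.2300, 0.2000, 0.2300, 0.2300], E[r] = 0.7500, γ^t·E[r] = 0.675000, running G = 1.775000
t=2: π = [0.1110, 0.2260, 0.1970, 0.2280, 0.2380], E[r] = 0.7360, γ^t·E[r] = 0.596160, running G = 2.371160
t=3: π = [0.1111, 0.2245, 0.1971, 0.2279, 0.2394], E[r] = 0.7364, γ^t·E[r] = 0.536836, running G = 2.907996
t=4: π = [0.1111, 0.2240, 0.1973, 0.2281, 0.2395], E[r] = 0.7380, γ^t·E[r] = 0.484221, running G = 3.392217

G = 3.3922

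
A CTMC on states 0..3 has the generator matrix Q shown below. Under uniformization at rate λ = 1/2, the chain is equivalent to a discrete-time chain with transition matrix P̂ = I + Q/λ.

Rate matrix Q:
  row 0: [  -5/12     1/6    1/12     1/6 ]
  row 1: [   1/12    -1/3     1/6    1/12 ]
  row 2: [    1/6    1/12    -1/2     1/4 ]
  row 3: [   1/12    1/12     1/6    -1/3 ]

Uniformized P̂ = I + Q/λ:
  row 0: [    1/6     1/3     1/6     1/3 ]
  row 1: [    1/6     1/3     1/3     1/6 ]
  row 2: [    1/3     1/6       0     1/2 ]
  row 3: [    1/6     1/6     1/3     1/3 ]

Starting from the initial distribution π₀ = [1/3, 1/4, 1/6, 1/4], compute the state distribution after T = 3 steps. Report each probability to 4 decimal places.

t=0: π = [0.3333, 0.2500, 0.1667, 0.2500]
t=1: π = [0.1944, 0.2639, 0.2222, 0.3194]
t=2: π = [0.2037, 0.2431, 0.2269, 0.3264]
t=3: π = [0.2045, 0.2411, 0.2238, 0.3306]

π = [0.2045, 0.2411, 0.2238, 0.3306]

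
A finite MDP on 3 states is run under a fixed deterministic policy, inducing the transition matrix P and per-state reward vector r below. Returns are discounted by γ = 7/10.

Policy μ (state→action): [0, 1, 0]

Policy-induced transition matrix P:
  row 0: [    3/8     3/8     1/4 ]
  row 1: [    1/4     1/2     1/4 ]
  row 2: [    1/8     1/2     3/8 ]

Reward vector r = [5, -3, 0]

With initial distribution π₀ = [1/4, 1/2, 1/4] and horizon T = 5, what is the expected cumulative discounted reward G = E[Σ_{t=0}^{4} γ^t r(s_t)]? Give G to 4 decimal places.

t=0: π = [0.2500, 0.5000, 0.2500], E[r] = -0.2500, γ^t·E[r] = -0.250000, running G = -0.250000
t=1: π = [0.2500, 0.4688, 0.2813], E[r] = -0.1563, γ^t·E[r] = -0.109375, running G = -0.359375
t=2: π = [0.2461, 0.4688, 0.2852], E[r] = -0.1758, γ^t·E[r] = -0.086133, running G = -0.445508
t=3: π = [0.2451, 0.4692, 0.2856], E[r] = -0.1821, γ^t·E[r] = -0.062470, running G = -0.507978
t=4: π = [0.2449, 0.4694, 0.2857], E[r] = -0.1834, γ^t·E[r] = -0.044037, running G = -0.552015

G = -0.5520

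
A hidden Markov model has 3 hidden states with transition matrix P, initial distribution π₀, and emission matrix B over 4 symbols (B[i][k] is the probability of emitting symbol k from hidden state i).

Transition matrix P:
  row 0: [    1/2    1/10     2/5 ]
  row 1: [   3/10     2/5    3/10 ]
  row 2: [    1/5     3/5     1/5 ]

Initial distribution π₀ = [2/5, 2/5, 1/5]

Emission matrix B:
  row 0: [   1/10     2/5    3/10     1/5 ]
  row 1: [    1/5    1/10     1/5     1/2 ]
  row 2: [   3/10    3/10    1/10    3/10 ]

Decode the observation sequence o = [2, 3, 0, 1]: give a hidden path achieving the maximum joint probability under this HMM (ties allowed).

t=0: δ = [1.200e-01, 8.000e-02, 2.000e-02]  (obs o_0=2)
t=1: δ = [1.200e-02, 1.600e-02, 1.440e-02]  ψ = [0, 1, 0]  (obs o_1=3)
t=2: δ = [6.000e-04, 1.728e-03, 1.440e-03]  ψ = [0, 2, 0]  (obs o_2=0)
t=3: δ = [2.074e-04, 8.640e-05, 1.555e-04]  ψ = [1, 2, 1]  (obs o_3=1)
backtrack: best end state = 0; path = [0, 2, 1, 0]

path = [0, 2, 1, 0]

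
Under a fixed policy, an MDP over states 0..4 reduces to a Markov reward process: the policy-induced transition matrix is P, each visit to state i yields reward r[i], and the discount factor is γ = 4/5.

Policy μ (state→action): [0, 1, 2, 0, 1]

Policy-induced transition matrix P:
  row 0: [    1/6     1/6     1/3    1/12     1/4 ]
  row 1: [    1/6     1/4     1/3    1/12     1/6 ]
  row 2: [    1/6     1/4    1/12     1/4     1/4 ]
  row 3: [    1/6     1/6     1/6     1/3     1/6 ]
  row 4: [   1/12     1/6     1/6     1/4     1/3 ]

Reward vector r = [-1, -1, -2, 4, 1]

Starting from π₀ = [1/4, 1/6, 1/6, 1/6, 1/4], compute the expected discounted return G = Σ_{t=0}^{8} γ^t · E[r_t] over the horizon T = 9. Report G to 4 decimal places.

t=0: π = [0.2500, 0.1667, 0.1667, 0.1667, 0.2500], E[r] = 0.1667, γ^t·E[r] = 0.166667, running G = 0.166667
t=1: π = [0.1458, 0.1944, 0.2222, 0.1944, 0.2431], E[r] = 0.2361, γ^t·E[r] = 0.188889, running G = 0.355556
t=2: π = [0.1464, 0.2014, 0.2049, 0.2095, 0.2378], E[r] = 0.3183, γ^t·E[r] = 0.203704, running G = 0.559259
t=3: π = [0.1468, 0.2005, 0.2076, 0.2095, 0.2356], E[r] = 0.3111, γ^t·E[r] = 0.159259, running G = 0.718519
t=4: π = [0.1470, 0.2007, 0.2073, 0.2096, 0.2355], E[r] = 0.3115, γ^t·E[r] = 0.127582, running G = 0.846100
t=5: π = [0.1470, 0.2007, 0.2073, 0.2095, 0.2354], E[r] = 0.3111, γ^t·E[r] = 0.101937, running G = 0.948037
t=6: π = [0.1470, 0.2007, 0.2073, 0.2095, 0.2354], E[r] = 0.3111, γ^t·E[r] = 0.081548, running G = 1.029585
t=7: π = [0.1470, 0.2007, 0.2073, 0.2095, 0.2354], E[r] = 0.3111, γ^t·E[r] = 0.065236, running G = 1.094821
t=8: π = [0.1470, 0.2007, 0.2073, 0.2095, 0.2354], E[r] = 0.3111, γ^t·E[r] = 0.052189, running G = 1.147010

G = 1.1470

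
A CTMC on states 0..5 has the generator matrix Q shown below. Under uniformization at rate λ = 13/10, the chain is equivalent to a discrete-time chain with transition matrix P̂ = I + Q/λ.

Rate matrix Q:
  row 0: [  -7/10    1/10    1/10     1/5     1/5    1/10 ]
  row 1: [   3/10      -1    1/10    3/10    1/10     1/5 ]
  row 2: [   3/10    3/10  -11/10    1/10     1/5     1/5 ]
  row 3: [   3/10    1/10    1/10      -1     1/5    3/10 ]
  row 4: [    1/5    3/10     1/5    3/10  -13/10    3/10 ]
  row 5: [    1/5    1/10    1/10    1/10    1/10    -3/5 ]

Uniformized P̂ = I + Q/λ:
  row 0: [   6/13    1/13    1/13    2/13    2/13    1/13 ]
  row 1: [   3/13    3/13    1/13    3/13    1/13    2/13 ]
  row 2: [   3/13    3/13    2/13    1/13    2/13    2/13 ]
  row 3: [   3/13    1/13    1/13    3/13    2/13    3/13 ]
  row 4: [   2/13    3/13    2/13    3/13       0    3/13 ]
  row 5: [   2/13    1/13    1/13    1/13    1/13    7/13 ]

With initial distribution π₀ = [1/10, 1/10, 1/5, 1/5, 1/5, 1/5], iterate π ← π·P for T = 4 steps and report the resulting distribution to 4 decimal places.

t=0: π = [0.1000, 0.1000, 0.2000, 0.2000, 0.2000, 0.2000]
t=1: π = [0.2231, 0.1538, 0.1077, 0.1615, 0.1000, 0.2538]
t=2: π = [0.2550, 0.1325, 0.0929, 0.1580, 0.1071, 0.2544]
t=3: π = [0.2618, 0.1281, 0.0923, 0.1577, 0.1076, 0.2525]
t=4: π = [0.2635, 0.1274, 0.0923, 0.1576, 0.1080, 0.2512]

π = [0.2635, 0.1274, 0.0923, 0.1576, 0.1080, 0.2512]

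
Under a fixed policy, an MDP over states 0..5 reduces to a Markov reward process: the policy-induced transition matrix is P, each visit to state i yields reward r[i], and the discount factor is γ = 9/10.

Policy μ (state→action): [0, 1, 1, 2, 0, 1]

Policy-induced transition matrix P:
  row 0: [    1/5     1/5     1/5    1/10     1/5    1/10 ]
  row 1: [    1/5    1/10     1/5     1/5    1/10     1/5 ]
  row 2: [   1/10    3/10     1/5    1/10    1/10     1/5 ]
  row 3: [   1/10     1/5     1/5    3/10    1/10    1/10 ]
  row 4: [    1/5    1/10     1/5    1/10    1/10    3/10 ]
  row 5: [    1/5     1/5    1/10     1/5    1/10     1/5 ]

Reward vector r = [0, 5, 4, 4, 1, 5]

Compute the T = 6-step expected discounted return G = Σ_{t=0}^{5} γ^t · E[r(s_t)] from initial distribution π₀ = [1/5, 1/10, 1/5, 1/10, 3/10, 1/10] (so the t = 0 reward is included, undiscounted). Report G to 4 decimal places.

G = 14.8507

t=0: π = [0.2000, 0.1000, 0.2000, 0.1000, 0.3000, 0.1000], E[r] = 2.5000, γ^t·E[r] = 2.500000, running G = 2.500000
t=1: π = [0.1700, 0.1800, 0.1900, 0.1400, 0.1200, 0.2000], E[r] = 3.3400, γ^t·E[r] = 3.006000, running G = 5.506000
t=2: π = [0.1670, 0.1890, 0.1800, 0.1660, 0.1170, 0.1810], E[r] = 3.3510, γ^t·E[r] = 2.714310, running G = 8.220310
t=3: π = [0.1654, 0.1874, 0.1819, 0.1702, 0.1167, 0.1784], E[r] = 3.3541, γ^t·E[r] = 2.445139, running G = 10.665449
t=4: π = [0.1648, 0.1878, 0.1822, 0.1706, 0.1165, 0.1781], E[r] = 3.3571, γ^t·E[r] = 2.202600, running G = 12.868049
t=5: π = [0.1647, 0.1878, 0.1822, 0.1707, 0.1165, 0.1781], E[r] = 3.3576, γ^t·E[r] = 1.982613, running G = 14.850661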